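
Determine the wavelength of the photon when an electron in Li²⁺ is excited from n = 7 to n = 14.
661.510984 nm

First, find the transition energy using E_n = -13.6057 Z² / n² eV:
E_7 = -13.6057 × 3² / 7² = -2.4990061224 eV
E_14 = -13.6057 × 3² / 14² = -0.6247515306 eV

Photon energy: |ΔE| = |E_14 - E_7| = 1.8742545918 eV

Convert to wavelength using E = hc/λ with hc = 1239.84 eV·nm:
λ = hc/E = 1239.84 eV·nm / 1.8742545918 eV
λ = 661.510984 nm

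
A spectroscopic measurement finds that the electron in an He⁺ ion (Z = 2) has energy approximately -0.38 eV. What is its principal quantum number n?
n = 12

The exact energy levels follow E_n = -13.6057 Z² / n² eV with Z = 2.

The measured value (-0.38 eV) is reported to only 2 significant figures, so we must test candidate n values and see which one matches to that precision.

Candidate energies:
  n = 10:  E = -13.6057 × 2² / 10² = -0.54423 eV
  n = 11:  E = -13.6057 × 2² / 11² = -0.44978 eV
  n = 12:  E = -13.6057 × 2² / 12² = -0.37794 eV  ← matches
  n = 13:  E = -13.6057 × 2² / 13² = -0.32203 eV
  n = 14:  E = -13.6057 × 2² / 14² = -0.27767 eV

Checking against the measurement of -0.38 eV (2 sig figs), only n = 12 agrees:
E_12 = -0.37794 eV, which rounds to -0.38 eV ✓

Therefore n = 12.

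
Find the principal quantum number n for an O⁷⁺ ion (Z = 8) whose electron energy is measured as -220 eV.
n = 2

The exact energy levels follow E_n = -13.6057 Z² / n² eV with Z = 8.

The measured value (-220 eV) is reported to only 2 significant figures, so we must test candidate n values and see which one matches to that precision.

Candidate energies:
  n = 1:  E = -13.6057 × 8² / 1² = -870.76480 eV
  n = 2:  E = -13.6057 × 8² / 2² = -217.69120 eV  ← matches
  n = 3:  E = -13.6057 × 8² / 3² = -96.75164 eV
  n = 4:  E = -13.6057 × 8² / 4² = -54.42280 eV

Checking against the measurement of -220 eV (2 sig figs), only n = 2 agrees:
E_2 = -217.69120 eV, which rounds to -220 eV ✓

Therefore n = 2.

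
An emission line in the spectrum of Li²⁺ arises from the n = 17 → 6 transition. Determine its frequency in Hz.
7.2001e+14 Hz

First, find the transition energy:
E_17 = -13.6057 × 3² / 17² = -0.4237069 eV
E_6 = -13.6057 × 3² / 6² = -3.4014250 eV
|ΔE| = |E_6 - E_17| = 2.9777181 eV

Convert to Joules: E = 2.9777181 eV × (1.602177 × 10⁻¹⁹ J/eV) = 4.770831e-19 J

Using E = hf:
f = E/h = 4.770831e-19 J / (6.62607 × 10⁻³⁴ J·s)
f = 7.2001e+14 Hz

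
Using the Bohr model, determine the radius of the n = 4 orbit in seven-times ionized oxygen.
0.1058 nm (or 1.0584 Å)

The Bohr radius formula is:
r_n = n² a₀ / Z

where a₀ = 0.0529177 nm is the Bohr radius.

For O⁷⁺ (Z = 8) at n = 4:
r_4 = 4² × 0.0529177 nm / 8
r_4 = 16 × 0.0529177 nm / 8
r_4 = 0.84668 nm / 8
r_4 = 0.1058 nm

The electron orbits at approximately 0.1058 nm from the nucleus.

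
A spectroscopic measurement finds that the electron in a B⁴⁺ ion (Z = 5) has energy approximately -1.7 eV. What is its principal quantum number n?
n = 14

The exact energy levels follow E_n = -13.6057 Z² / n² eV with Z = 5.

The measured value (-1.7 eV) is reported to only 2 significant figures, so we must test candidate n values and see which one matches to that precision.

Candidate energies:
  n = 12:  E = -13.6057 × 5² / 12² = -2.36210 eV
  n = 13:  E = -13.6057 × 5² / 13² = -2.01268 eV
  n = 14:  E = -13.6057 × 5² / 14² = -1.73542 eV  ← matches
  n = 15:  E = -13.6057 × 5² / 15² = -1.51174 eV
  n = 16:  E = -13.6057 × 5² / 16² = -1.32868 eV

Checking against the measurement of -1.7 eV (2 sig figs), only n = 14 agrees:
E_14 = -1.73542 eV, which rounds to -1.7 eV ✓

Therefore n = 14.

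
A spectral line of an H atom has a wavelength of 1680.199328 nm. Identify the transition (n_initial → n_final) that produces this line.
n = 11 → n = 4

First, find the photon energy from the wavelength (hc = 1239.84 eV·nm):
E = hc/λ = 1239.84 eV·nm / 1680.199328 nm = 0.73791245 eV

The energy levels of hydrogen satisfy E_n = -13.6057 / n² eV, so an emission n_i → n_f releases
ΔE = 13.6057 × (1/n_f² − 1/n_i²) eV.

Setting ΔE equal to the photon energy:
1/n_f² − 1/n_i² = 0.73791245 / 13.6057 = 0.054235537

Since 1/n_i² must be positive, we need 1/n_f² > 0.054235537, i.e. n_f ≤ 4. For each allowed n_f, solve n_i = (1/n_f² − 0.054235537)^(−1/2) and check whether it is a whole number:
  n_f = 1: 1/n_i² = 1.000000000 − 0.054235537 = 0.945764463 → n_i = 1.028  (not an integer) ✗
  n_f = 2: 1/n_i² = 0.250000000 − 0.054235537 = 0.195764463 → n_i = 2.260  (not an integer) ✗
  n_f = 3: 1/n_i² = 0.111111111 − 0.054235537 = 0.056875574 → n_i = 4.193  (not an integer) ✗
  n_f = 4: 1/n_i² = 0.062500000 − 0.054235537 = 0.008264463 → n_i = 11.000  → integer, n_i = 11 ✓

Only n_f = 4 gives an integer upper level, n_i = 11.

The transition is from n = 11 to n = 4 (emission).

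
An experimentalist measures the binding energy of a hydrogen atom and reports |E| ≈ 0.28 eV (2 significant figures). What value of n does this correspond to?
n = 7

The exact energy levels follow E_n = -13.6057 eV / n².

The measured value (-0.28 eV) is reported to only 2 significant figures, so we must test candidate n values and see which one matches to that precision.

Candidate energies:
  n = 5:  E = -13.6057/5² = -0.54423 eV
  n = 6:  E = -13.6057/6² = -0.37794 eV
  n = 7:  E = -13.6057/7² = -0.27767 eV  ← matches
  n = 8:  E = -13.6057/8² = -0.21259 eV
  n = 9:  E = -13.6057/9² = -0.16797 eV

Checking against the measurement of -0.28 eV (2 sig figs), only n = 7 agrees:
E_7 = -0.27767 eV, which rounds to -0.28 eV ✓

Therefore n = 7.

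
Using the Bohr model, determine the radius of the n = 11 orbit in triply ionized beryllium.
1.600761 nm (or 16.007611 Å)

The Bohr radius formula is:
r_n = n² a₀ / Z

where a₀ = 0.052917721 nm is the Bohr radius.

For Be³⁺ (Z = 4) at n = 11:
r_11 = 11² × 0.052917721 nm / 4
r_11 = 121 × 0.052917721 nm / 4
r_11 = 6.4030442 nm / 4
r_11 = 1.600761 nm

The electron orbits at approximately 1.600761 nm from the nucleus.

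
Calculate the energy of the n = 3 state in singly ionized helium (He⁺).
-6.05 eV

For hydrogen-like ions, the energy levels scale with Z²:
E_n = -13.6057 Z² / n² eV

For He⁺ (Z = 2) at n = 3:
E_3 = -13.6057 × 2² / 3²
E_3 = -13.6057 × 4 / 9
E_3 = -54.4228 / 9
E_3 = -6.05 eV

The energy is 4 times more negative than hydrogen at the same n due to the stronger nuclear charge.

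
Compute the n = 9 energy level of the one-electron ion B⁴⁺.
-4.1993 eV

For hydrogen-like ions, the energy levels scale with Z²:
E_n = -13.6057 Z² / n² eV

For B⁴⁺ (Z = 5) at n = 9:
E_9 = -13.6057 × 5² / 9²
E_9 = -13.6057 × 25 / 81
E_9 = -340.1425 / 81
E_9 = -4.1993 eV

The energy is 25 times more negative than hydrogen at the same n due to the stronger nuclear charge.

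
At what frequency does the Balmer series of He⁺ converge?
3.29e+15 Hz

The series limit corresponds to the transition from n = ∞ to n = 2.
This is the highest energy (shortest wavelength) transition in the Balmer series.

E_∞ = 0 eV
E_2 = -13.6057 × 2² / 2² = -13.6057000 eV

Energy at series limit:
ΔE = E_∞ - E_2 = 0 - (-13.6057000) = 13.6057000 eV
E = 13.6057000 eV × (1.602177 × 10⁻¹⁹ J/eV) = 2.1799e-18 J
f = E/h = 2.1799e-18 J / (6.62607 × 10⁻³⁴ J·s) = 3.29e+15 Hz

This energy equals the ionization energy from the n = 2 state of He⁺.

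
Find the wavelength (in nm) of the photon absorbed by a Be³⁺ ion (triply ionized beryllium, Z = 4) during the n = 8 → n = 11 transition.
773.78 nm

First, find the transition energy using E_n = -13.6057 Z² / n² eV:
E_8 = -13.6057 × 4² / 8² = -3.401425 eV
E_11 = -13.6057 × 4² / 11² = -1.799101 eV

Photon energy: |ΔE| = |E_11 - E_8| = 1.602324 eV

Convert to wavelength using E = hc/λ with hc = 1239.84 eV·nm:
λ = hc/E = 1239.84 eV·nm / 1.602324 eV
λ = 773.78 nm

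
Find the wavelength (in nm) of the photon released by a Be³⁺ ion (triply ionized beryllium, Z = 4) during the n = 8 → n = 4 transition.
121.50202 nm

First, find the transition energy using E_n = -13.6057 Z² / n² eV:
E_8 = -13.6057 × 4² / 8² = -3.40142500 eV
E_4 = -13.6057 × 4² / 4² = -13.60570000 eV

Photon energy: |ΔE| = |E_4 - E_8| = 10.20427500 eV

Convert to wavelength using E = hc/λ with hc = 1239.84 eV·nm:
λ = hc/E = 1239.84 eV·nm / 10.20427500 eV
λ = 121.50202 nm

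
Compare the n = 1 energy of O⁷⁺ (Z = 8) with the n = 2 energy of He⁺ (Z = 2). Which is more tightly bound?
O⁷⁺ at n = 1 (E = -870.765 eV)

Using E_n = -13.6057 Z² / n² eV:

O⁷⁺ (Z = 8) at n = 1:
E = -13.6057 × 8² / 1² = -13.6057 × 64 / 1 = -870.764800 eV

He⁺ (Z = 2) at n = 2:
E = -13.6057 × 2² / 2² = -13.6057 × 4 / 4 = -13.605700 eV

Since -870.764800 eV < -13.605700 eV,
O⁷⁺ at n = 1 is more tightly bound (requires more energy to ionize).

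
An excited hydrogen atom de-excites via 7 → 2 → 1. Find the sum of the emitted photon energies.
13.328033 eV

The energy levels of hydrogen are E_n = -13.6057 / n² eV.

First transition (7 → 2):
ΔE₁ = |E_2 - E_7|
ΔE₁ = |-3.401425000000 - (-0.277667346939)| = 3.123757653 eV

Second transition (2 → 1):
ΔE₂ = |E_1 - E_2|
ΔE₂ = |-13.605700000000 - (-3.401425000000)| = 10.204275000 eV

Total energy released:
E_total = ΔE₁ + ΔE₂ = 3.123757653 + 10.204275000 = 13.328033 eV

Note: This equals the direct transition 7 → 1: 13.328033 eV ✓
Energy is conserved regardless of the path taken.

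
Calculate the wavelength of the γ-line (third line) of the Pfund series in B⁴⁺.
149.540945 nm

The lines of a series are numbered from the longest wavelength (smallest ΔE) outward; the third line is the transition from n = n_f + 3 to n_f.
The Pfund series has all transitions ending at n_f = 5.

For B⁴⁺ (Z = 5), the third line (γ-line) is the jump from n = 8 to n = 5:
E_8 = -13.6057 × 5² / 8² = -5.3147265625 eV
E_5 = -13.6057 × 5² / 5² = -13.6057000000 eV
ΔE = E_8 - E_5 = 8.2909734375 eV

λ = hc/E = 1239.84 eV·nm / 8.2909734375 eV
λ = 149.540945 nm

This is the γ-line of the Pfund series in B⁴⁺.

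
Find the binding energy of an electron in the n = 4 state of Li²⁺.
7.653206 eV

The ionization energy is the energy needed to remove the electron completely (n → ∞).

For a hydrogen-like ion with Z = 3, E_n = -13.6057 Z² / n² eV.

At n = 4: E_4 = -13.6057 × 3² / 4² = -7.653206250 eV
At n = ∞: E_∞ = 0 eV

Ionization energy = E_∞ - E_4 = 0 - (-7.653206250) = 7.653206250 eV
Ionization energy ≈ 7.653206 eV

This is also called the binding energy of the electron in state n = 4.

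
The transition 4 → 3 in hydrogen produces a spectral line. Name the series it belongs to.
Paschen series

The spectral series in hydrogen are named based on the final (lower) energy level:
- Lyman series: n_final = 1 (ultraviolet)
- Balmer series: n_final = 2 (visible/near-UV)
- Paschen series: n_final = 3 (infrared)
- Brackett series: n_final = 4 (infrared)
- Pfund series: n_final = 5 (far infrared)

Since this transition ends at n = 3, it belongs to the Paschen series.

For reference, this 4 → 3 line has photon energy
ΔE = 13.6057 eV × (1/3² - 1/4²) = 0.66138819444 eV,
corresponding to wavelength λ = hc/ΔE = 1239.84 eV·nm / 0.66138819444 eV = 1874.60256 nm in the infrared region.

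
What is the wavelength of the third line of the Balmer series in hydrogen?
433.936 nm

The lines of a series are numbered from the longest wavelength (smallest ΔE) outward; the third line is the transition from n = n_f + 3 to n_f.
The Balmer series has all transitions ending at n_f = 2.

For H, the third line (γ-line) is the jump from n = 5 to n = 2:
E_5 = -13.6057 / 5² = -0.5442280 eV
E_2 = -13.6057 / 2² = -3.4014250 eV
ΔE = E_5 - E_2 = 2.8571970 eV

λ = hc/E = 1239.84 eV·nm / 2.8571970 eV
λ = 433.936 nm

This is the γ-line of the Balmer series in H.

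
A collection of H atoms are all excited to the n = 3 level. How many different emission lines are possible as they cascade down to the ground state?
3

The electron can occupy levels n = 1, 2, ..., 3 during de-excitation — that is m = 3 - 1 + 1 = 3 distinct levels.

The number of distinct spectral lines equals the number of ways to choose 2 of these m levels (each pair gives one possible emission transition):

Number of lines = m(m-1)/2 = 3×2/2 = 3

These correspond to all possible transitions between the 3 levels:
3 → 2, 3 → 1, 2 → 1

Each transition produces a photon with a unique energy (and thus wavelength). This count does not depend on Z.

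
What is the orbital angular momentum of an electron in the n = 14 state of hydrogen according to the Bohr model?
1.476e-33 J·s (or 14ℏ)

In the Bohr model, angular momentum is quantized:
L = nℏ

where ℏ = h/(2π) = 1.05457e-34 J·s

For n = 14:
L = 14 × 1.05457e-34 J·s
L = 1.476e-33 J·s

This can also be written as L = 14ℏ.
The angular momentum is an integer multiple of the reduced Planck constant.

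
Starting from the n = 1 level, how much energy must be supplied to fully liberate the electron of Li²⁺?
122.451 eV

The ionization energy is the energy needed to remove the electron completely (n → ∞).

For a hydrogen-like ion with Z = 3, E_n = -13.6057 Z² / n² eV.

At n = 1: E_1 = -13.6057 × 3² / 1² = -122.451300 eV
At n = ∞: E_∞ = 0 eV

Ionization energy = E_∞ - E_1 = 0 - (-122.451300) = 122.451300 eV
Ionization energy ≈ 122.451 eV

This is also called the binding energy of the electron in state n = 1.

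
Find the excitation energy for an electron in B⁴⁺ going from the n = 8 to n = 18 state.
4.26490 eV

The energy levels of a hydrogen-like atom are E_n = -13.6057 Z² eV / n².

Energy at n = 8: E_8 = -13.6057 × 5² / 8² = -5.31472656 eV
Energy at n = 18: E_18 = -13.6057 × 5² / 18² = -1.04982253 eV

The excitation energy is the difference:
ΔE = E_18 - E_8
ΔE = -1.04982253 - (-5.31472656)
ΔE = 4.26490 eV

Since this is positive, energy must be absorbed (photon absorption).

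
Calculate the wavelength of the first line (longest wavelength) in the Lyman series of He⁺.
30.375504 nm

The longest wavelength corresponds to the smallest energy transition in the series.
The Lyman series has all transitions ending at n_f = 1.

For He⁺ (Z = 2), the first line (α-line) is the jump from n = 2 to n = 1:
E_2 = -13.6057 × 2² / 2² = -13.60570000 eV
E_1 = -13.6057 × 2² / 1² = -54.42280000 eV
ΔE = E_2 - E_1 = 40.81710000 eV

λ = hc/E = 1239.84 eV·nm / 40.81710000 eV
λ = 30.375504 nm

This is the α-line of the Lyman series in He⁺.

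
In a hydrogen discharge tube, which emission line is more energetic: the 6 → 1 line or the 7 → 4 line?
6 → 1

Calculate the energy for each transition:

Transition 6 → 1:
ΔE₁ = |E_1 - E_6| = |-13.6057/1² - (-13.6057/6²)|
ΔE₁ = |-13.605700000000 - (-0.377936111111)| = 13.227763889 eV

Transition 7 → 4:
ΔE₂ = |E_4 - E_7| = |-13.6057/4² - (-13.6057/7²)|
ΔE₂ = |-0.850356250000 - (-0.277667346939)| = 0.572688903 eV

Since 13.227763889 eV > 0.572688903 eV, the transition 6 → 1 emits the more energetic photon.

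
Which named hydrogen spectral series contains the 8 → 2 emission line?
Balmer series

The spectral series in hydrogen are named based on the final (lower) energy level:
- Lyman series: n_final = 1 (ultraviolet)
- Balmer series: n_final = 2 (visible/near-UV)
- Paschen series: n_final = 3 (infrared)
- Brackett series: n_final = 4 (infrared)
- Pfund series: n_final = 5 (far infrared)

Since this transition ends at n = 2, it belongs to the Balmer series.

For reference, this 8 → 2 line has photon energy
ΔE = 13.6057 eV × (1/2² - 1/8²) = 3.188836 eV,
corresponding to wavelength λ = hc/ΔE = 1239.84 eV·nm / 3.188836 eV = 388.81 nm in the visible/near-UV region.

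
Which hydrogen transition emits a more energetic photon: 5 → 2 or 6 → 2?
6 → 2

Calculate the energy for each transition:

Transition 5 → 2:
ΔE₁ = |E_2 - E_5| = |-13.6057/2² - (-13.6057/5²)|
ΔE₁ = |-3.40142500 - (-0.54422800)| = 2.85720 eV

Transition 6 → 2:
ΔE₂ = |E_2 - E_6| = |-13.6057/2² - (-13.6057/6²)|
ΔE₂ = |-3.40142500 - (-0.37793611)| = 3.02349 eV

Since 3.02349 eV > 2.85720 eV, the transition 6 → 2 emits the more energetic photon.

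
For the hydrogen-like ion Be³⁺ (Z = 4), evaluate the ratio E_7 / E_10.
2.04082

Using E_n = -13.6057 Z² / n² eV with Z = 4:

E_7 = -13.6057 × 4² / 7² = -217.6912 / 49 = -4.44267755102 eV
E_10 = -13.6057 × 4² / 10² = -217.6912 / 100 = -2.17691200000 eV

The ratio is:
E_7/E_10 = (-4.44267755102) / (-2.17691200000)
E_7/E_10 = (-217.6912/49) / (-217.6912/100)
E_7/E_10 = 100/49
E_7/E_10 = 2.04082
(Note: the Z² factors cancel in the ratio.)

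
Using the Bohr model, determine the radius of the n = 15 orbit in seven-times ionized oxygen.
1.48831 nm (or 14.88311 Å)

The Bohr radius formula is:
r_n = n² a₀ / Z

where a₀ = 0.05291772 nm is the Bohr radius.

For O⁷⁺ (Z = 8) at n = 15:
r_15 = 15² × 0.05291772 nm / 8
r_15 = 225 × 0.05291772 nm / 8
r_15 = 11.906487 nm / 8
r_15 = 1.48831 nm

The electron orbits at approximately 1.48831 nm from the nucleus.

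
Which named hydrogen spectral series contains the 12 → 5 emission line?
Pfund series

The spectral series in hydrogen are named based on the final (lower) energy level:
- Lyman series: n_final = 1 (ultraviolet)
- Balmer series: n_final = 2 (visible/near-UV)
- Paschen series: n_final = 3 (infrared)
- Brackett series: n_final = 4 (infrared)
- Pfund series: n_final = 5 (far infrared)

Since this transition ends at n = 5, it belongs to the Pfund series.

For reference, this 12 → 5 line has photon energy
ΔE = 13.6057 eV × (1/5² - 1/12²) = 0.449743972 eV,
corresponding to wavelength λ = hc/ΔE = 1239.84 eV·nm / 0.449743972 eV = 2756.768 nm in the far infrared region.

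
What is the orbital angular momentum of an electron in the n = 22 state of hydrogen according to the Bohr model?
2.32006e-33 J·s (or 22ℏ)

In the Bohr model, angular momentum is quantized:
L = nℏ

where ℏ = h/(2π) = 1.0545718e-34 J·s

For n = 22:
L = 22 × 1.0545718e-34 J·s
L = 2.32006e-33 J·s

This can also be written as L = 22ℏ.
The angular momentum is an integer multiple of the reduced Planck constant.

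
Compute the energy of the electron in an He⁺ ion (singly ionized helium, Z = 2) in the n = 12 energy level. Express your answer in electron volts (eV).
-0.3779 eV

The energy levels of a hydrogen-like atom are given by:
E_n = -13.6057 Z² / n² eV  (with Z = 2 for He⁺)

For n = 12:
E_12 = -13.6057 × 2² / 12²
E_12 = -13.6057 × 4 / 144
E_12 = -0.3779 eV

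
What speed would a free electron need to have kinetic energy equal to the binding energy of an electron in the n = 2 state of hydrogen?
1.09e+06 m/s (or 0.36% of c)

The binding energy at n = 2 for hydrogen is:
E_2 = -13.6057/2² = -3.40143 eV
|E_2| = 3.40143 eV

Convert to Joules:
KE = 3.40143 eV × (1.602177 × 10⁻¹⁹ J/eV) = 5.4497e-19 J

Using KE = ½mv²:
v = √(2·KE/m_e)
v = √(2 × 5.4497e-19 J / 9.10938 × 10⁻³¹ kg)
v = 1.09e+06 m/s

This is approximately 0.36% the speed of light.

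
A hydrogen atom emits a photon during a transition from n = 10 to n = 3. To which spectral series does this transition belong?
Paschen series

The spectral series in hydrogen are named based on the final (lower) energy level:
- Lyman series: n_final = 1 (ultraviolet)
- Balmer series: n_final = 2 (visible/near-UV)
- Paschen series: n_final = 3 (infrared)
- Brackett series: n_final = 4 (infrared)
- Pfund series: n_final = 5 (far infrared)

Since this transition ends at n = 3, it belongs to the Paschen series.

For reference, this 10 → 3 line has photon energy
ΔE = 13.6057 eV × (1/3² - 1/10²) = 1.375687444 eV,
corresponding to wavelength λ = hc/ΔE = 1239.84 eV·nm / 1.375687444 eV = 901.25123 nm in the infrared region.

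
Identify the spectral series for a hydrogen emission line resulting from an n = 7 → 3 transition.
Paschen series

The spectral series in hydrogen are named based on the final (lower) energy level:
- Lyman series: n_final = 1 (ultraviolet)
- Balmer series: n_final = 2 (visible/near-UV)
- Paschen series: n_final = 3 (infrared)
- Brackett series: n_final = 4 (infrared)
- Pfund series: n_final = 5 (far infrared)

Since this transition ends at n = 3, it belongs to the Paschen series.

For reference, this 7 → 3 line has photon energy
ΔE = 13.6057 eV × (1/3² - 1/7²) = 1.234077098 eV,
corresponding to wavelength λ = hc/ΔE = 1239.84 eV·nm / 1.234077098 eV = 1004.6698 nm in the infrared region.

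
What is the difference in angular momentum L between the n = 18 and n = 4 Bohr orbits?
1.48e-33 J·s (or 14ℏ)

In the Bohr model, L_n = nℏ where ℏ = 1.0546e-34 J·s.

L_18 = 18ℏ = 1.8983e-33 J·s
L_4 = 4ℏ = 4.2184e-34 J·s

ΔL = L_18 - L_4 = (18 - 4)ℏ = 14ℏ
ΔL = 14 × 1.0546e-34 J·s = 1.48e-33 J·s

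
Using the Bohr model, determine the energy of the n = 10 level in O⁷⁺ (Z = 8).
-8.708 eV

For hydrogen-like ions, the energy levels scale with Z²:
E_n = -13.6057 Z² / n² eV

For O⁷⁺ (Z = 8) at n = 10:
E_10 = -13.6057 × 8² / 10²
E_10 = -13.6057 × 64 / 100
E_10 = -870.7648 / 100
E_10 = -8.708 eV

The energy is 64 times more negative than hydrogen at the same n due to the stronger nuclear charge.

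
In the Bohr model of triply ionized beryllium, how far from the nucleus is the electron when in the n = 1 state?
0.0132 nm (or 0.1323 Å)

The Bohr radius formula is:
r_n = n² a₀ / Z

where a₀ = 0.0529177 nm is the Bohr radius.

For Be³⁺ (Z = 4) at n = 1:
r_1 = 1² × 0.0529177 nm / 4
r_1 = 1 × 0.0529177 nm / 4
r_1 = 0.05292 nm / 4
r_1 = 0.0132 nm

The electron orbits at approximately 0.0132 nm from the nucleus.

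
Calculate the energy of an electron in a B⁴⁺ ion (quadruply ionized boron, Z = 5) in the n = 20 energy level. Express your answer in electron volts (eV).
-0.8504 eV

The energy levels of a hydrogen-like atom are given by:
E_n = -13.6057 Z² / n² eV  (with Z = 5 for B⁴⁺)

For n = 20:
E_20 = -13.6057 × 5² / 20²
E_20 = -13.6057 × 25 / 400
E_20 = -0.8504 eV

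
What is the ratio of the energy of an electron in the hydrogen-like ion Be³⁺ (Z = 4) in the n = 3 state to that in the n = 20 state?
44.444444

Using E_n = -13.6057 Z² / n² eV with Z = 4:

E_3 = -13.6057 × 4² / 3² = -217.6912 / 9 = -24.187911111111 eV
E_20 = -13.6057 × 4² / 20² = -217.6912 / 400 = -0.544228000000 eV

The ratio is:
E_3/E_20 = (-24.187911111111) / (-0.544228000000)
E_3/E_20 = (-217.6912/9) / (-217.6912/400)
E_3/E_20 = 400/9
E_3/E_20 = 44.444444
(Note: the Z² factors cancel in the ratio.)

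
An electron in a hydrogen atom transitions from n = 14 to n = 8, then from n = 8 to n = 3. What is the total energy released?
1.442328 eV

The energy levels of hydrogen are E_n = -13.6057 / n² eV.

First transition (14 → 8):
ΔE₁ = |E_8 - E_14|
ΔE₁ = |-0.212589062500 - (-0.069416836735)| = 0.143172226 eV

Second transition (8 → 3):
ΔE₂ = |E_3 - E_8|
ΔE₂ = |-1.511744444444 - (-0.212589062500)| = 1.299155382 eV

Total energy released:
E_total = ΔE₁ + ΔE₂ = 0.143172226 + 1.299155382 = 1.442328 eV

Note: This equals the direct transition 14 → 3: 1.442328 eV ✓
Energy is conserved regardless of the path taken.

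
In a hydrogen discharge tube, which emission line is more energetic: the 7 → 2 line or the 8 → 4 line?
7 → 2

Calculate the energy for each transition:

Transition 7 → 2:
ΔE₁ = |E_2 - E_7| = |-13.6057/2² - (-13.6057/7²)|
ΔE₁ = |-3.401425000000 - (-0.277667346939)| = 3.123757653 eV

Transition 8 → 4:
ΔE₂ = |E_4 - E_8| = |-13.6057/4² - (-13.6057/8²)|
ΔE₂ = |-0.850356250000 - (-0.212589062500)| = 0.637767188 eV

Since 3.123757653 eV > 0.637767188 eV, the transition 7 → 2 emits the more energetic photon.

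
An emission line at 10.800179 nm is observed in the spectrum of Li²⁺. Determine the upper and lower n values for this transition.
n = 4 → n = 1

First, find the photon energy from the wavelength (hc = 1239.84 eV·nm):
E = hc/λ = 1239.84 eV·nm / 10.800179 nm = 114.79810 eV

The energy levels of Li²⁺ satisfy E_n = -13.6057 × 3² / n² eV, so an emission n_i → n_f releases
ΔE = 13.6057 × 3² × (1/n_f² − 1/n_i²) eV.

Setting ΔE equal to the photon energy:
1/n_f² − 1/n_i² = 114.79810 / (13.6057 × 3²) = 0.93750005

Since 1/n_i² must be positive, we need 1/n_f² > 0.93750005, i.e. n_f ≤ 1. For each allowed n_f, solve n_i = (1/n_f² − 0.93750005)^(−1/2) and check whether it is a whole number:
  n_f = 1: 1/n_i² = 1.00000000 − 0.93750005 = 0.06249995 → n_i = 4.000  → integer, n_i = 4 ✓

Only n_f = 1 gives an integer upper level, n_i = 4.

The transition is from n = 4 to n = 1 (emission).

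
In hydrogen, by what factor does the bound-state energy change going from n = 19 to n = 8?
5.640625

Using E_n = -13.6057 Z² / n² eV with Z = 1:

E_8 = -13.6057 / 8² = -13.6057 / 64 = -0.21258906 eV
E_19 = -13.6057 / 19² = -13.6057 / 361 = -0.03768892 eV

The ratio is:
E_8/E_19 = (-0.21258906) / (-0.03768892)
E_8/E_19 = (-13.6057/64) / (-13.6057/361)
E_8/E_19 = 361/64
E_8/E_19 = 5.640625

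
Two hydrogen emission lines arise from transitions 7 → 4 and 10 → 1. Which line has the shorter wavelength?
10 → 1

Calculate the energy for each transition:

Transition 7 → 4:
ΔE₁ = |E_4 - E_7| = |-13.6057/4² - (-13.6057/7²)|
ΔE₁ = |-0.85035625000 - (-0.27766734694)| = 0.57268890 eV

Transition 10 → 1:
ΔE₂ = |E_1 - E_10| = |-13.6057/1² - (-13.6057/10²)|
ΔE₂ = |-13.60570000000 - (-0.13605700000)| = 13.46964300 eV

Since 13.46964300 eV > 0.57268890 eV, the transition 10 → 1 emits the more energetic photon.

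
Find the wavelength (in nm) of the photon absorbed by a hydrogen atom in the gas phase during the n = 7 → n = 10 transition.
8755.2924 nm

First, find the transition energy using E_n = -13.6057 / n² eV:
E_7 = -13.6057 / 7² = -0.2776673469 eV
E_10 = -13.6057 / 10² = -0.1360570000 eV

Photon energy: |ΔE| = |E_10 - E_7| = 0.1416103469 eV

Convert to wavelength using E = hc/λ with hc = 1239.84 eV·nm:
λ = hc/E = 1239.84 eV·nm / 0.1416103469 eV
λ = 8755.2924 nm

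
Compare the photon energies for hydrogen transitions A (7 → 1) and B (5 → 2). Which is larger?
7 → 1

Calculate the energy for each transition:

Transition 7 → 1:
ΔE₁ = |E_1 - E_7| = |-13.6057/1² - (-13.6057/7²)|
ΔE₁ = |-13.60570000 - (-0.27766735)| = 13.32803 eV

Transition 5 → 2:
ΔE₂ = |E_2 - E_5| = |-13.6057/2² - (-13.6057/5²)|
ΔE₂ = |-3.40142500 - (-0.54422800)| = 2.85720 eV

Since 13.32803 eV > 2.85720 eV, the transition 7 → 1 emits the more energetic photon.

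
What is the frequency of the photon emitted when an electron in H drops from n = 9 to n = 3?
3.2492e+14 Hz

First, find the transition energy:
E_9 = -13.6057 / 9² = -0.16797160 eV
E_3 = -13.6057 / 3² = -1.51174444 eV
|ΔE| = |E_3 - E_9| = 1.34377284 eV

Convert to Joules: E = 1.34377284 eV × (1.602177 × 10⁻¹⁹ J/eV) = 2.152962e-19 J

Using E = hf:
f = E/h = 2.152962e-19 J / (6.62607 × 10⁻³⁴ J·s)
f = 3.2492e+14 Hz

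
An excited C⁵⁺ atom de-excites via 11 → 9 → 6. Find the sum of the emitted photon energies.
9.55772 eV

The energy levels of C⁵⁺ are E_n = -13.6057 × 6² / n² eV.

First transition (11 → 9):
ΔE₁ = |E_9 - E_11|
ΔE₁ = |-6.04697777778 - (-4.04797685950)| = 1.99900092 eV

Second transition (9 → 6):
ΔE₂ = |E_6 - E_9|
ΔE₂ = |-13.60570000000 - (-6.04697777778)| = 7.55872222 eV

Total energy released:
E_total = ΔE₁ + ΔE₂ = 1.99900092 + 7.55872222 = 9.55772 eV

Note: This equals the direct transition 11 → 6: 9.55772 eV ✓
Energy is conserved regardless of the path taken.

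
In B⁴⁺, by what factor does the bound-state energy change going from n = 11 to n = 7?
2.469388

Using E_n = -13.6057 Z² / n² eV with Z = 5:

E_7 = -13.6057 × 5² / 7² = -340.1425 / 49 = -6.941683673469 eV
E_11 = -13.6057 × 5² / 11² = -340.1425 / 121 = -2.811095041322 eV

The ratio is:
E_7/E_11 = (-6.941683673469) / (-2.811095041322)
E_7/E_11 = (-340.1425/49) / (-340.1425/121)
E_7/E_11 = 121/49
E_7/E_11 = 2.469388
(Note: the Z² factors cancel in the ratio.)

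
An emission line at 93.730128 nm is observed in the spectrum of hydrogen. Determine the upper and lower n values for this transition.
n = 6 → n = 1

First, find the photon energy from the wavelength (hc = 1239.84 eV·nm):
E = hc/λ = 1239.84 eV·nm / 93.730128 nm = 13.227764 eV

The energy levels of hydrogen satisfy E_n = -13.6057 / n² eV, so an emission n_i → n_f releases
ΔE = 13.6057 × (1/n_f² − 1/n_i²) eV.

Setting ΔE equal to the photon energy:
1/n_f² − 1/n_i² = 13.227764 / 13.6057 = 0.97222223

Since 1/n_i² must be positive, we need 1/n_f² > 0.97222223, i.e. n_f ≤ 1. For each allowed n_f, solve n_i = (1/n_f² − 0.97222223)^(−1/2) and check whether it is a whole number:
  n_f = 1: 1/n_i² = 1.00000000 − 0.97222223 = 0.02777777 → n_i = 6.000  → integer, n_i = 6 ✓

Only n_f = 1 gives an integer upper level, n_i = 6.

The transition is from n = 6 to n = 1 (emission).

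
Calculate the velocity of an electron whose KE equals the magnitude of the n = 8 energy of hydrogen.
2.73e+05 m/s (or 0.09122% of c)

The binding energy at n = 8 for hydrogen is:
E_8 = -13.6057/8² = -0.2125891 eV
|E_8| = 0.2125891 eV

Convert to Joules:
KE = 0.2125891 eV × (1.602177 × 10⁻¹⁹ J/eV) = 3.4061e-20 J

Using KE = ½mv²:
v = √(2·KE/m_e)
v = √(2 × 3.4061e-20 J / 9.10938 × 10⁻³¹ kg)
v = 2.73e+05 m/s

This is approximately 0.09122% the speed of light.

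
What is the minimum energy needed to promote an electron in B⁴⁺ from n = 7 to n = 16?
5.61 eV

The energy levels of a hydrogen-like atom are E_n = -13.6057 Z² eV / n².

Energy at n = 7: E_7 = -13.6057 × 5² / 7² = -6.94168 eV
Energy at n = 16: E_16 = -13.6057 × 5² / 16² = -1.32868 eV

The excitation energy is the difference:
ΔE = E_16 - E_7
ΔE = -1.32868 - (-6.94168)
ΔE = 5.61 eV

Since this is positive, energy must be absorbed (photon absorption).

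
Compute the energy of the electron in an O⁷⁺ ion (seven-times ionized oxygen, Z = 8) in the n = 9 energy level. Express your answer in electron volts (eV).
-10.750 eV

The energy levels of a hydrogen-like atom are given by:
E_n = -13.6057 Z² / n² eV  (with Z = 8 for O⁷⁺)

For n = 9:
E_9 = -13.6057 × 8² / 9²
E_9 = -13.6057 × 64 / 81
E_9 = -10.750 eV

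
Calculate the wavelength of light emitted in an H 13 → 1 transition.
91.669 nm

First, find the transition energy using E_n = -13.6057 / n² eV:
E_13 = -13.6057 / 13² = -0.08051 eV
E_1 = -13.6057 / 1² = -13.60570 eV

Photon energy: |ΔE| = |E_1 - E_13| = 13.52519 eV

Convert to wavelength using E = hc/λ with hc = 1239.84 eV·nm:
λ = hc/E = 1239.84 eV·nm / 13.52519 eV
λ = 91.669 nm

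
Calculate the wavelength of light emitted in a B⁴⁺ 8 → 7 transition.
762.06 nm

First, find the transition energy using E_n = -13.6057 Z² / n² eV:
E_8 = -13.6057 × 5² / 8² = -5.314727 eV
E_7 = -13.6057 × 5² / 7² = -6.941684 eV

Photon energy: |ΔE| = |E_7 - E_8| = 1.626957 eV

Convert to wavelength using E = hc/λ with hc = 1239.84 eV·nm:
λ = hc/E = 1239.84 eV·nm / 1.626957 eV
λ = 762.06 nm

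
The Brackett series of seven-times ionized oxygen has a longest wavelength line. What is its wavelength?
63.28 nm

The longest wavelength corresponds to the smallest energy transition in the series.
The Brackett series has all transitions ending at n_f = 4.

For O⁷⁺ (Z = 8), the first line (α-line) is the jump from n = 5 to n = 4:
E_5 = -13.6057 × 8² / 5² = -34.8306 eV
E_4 = -13.6057 × 8² / 4² = -54.4228 eV
ΔE = E_5 - E_4 = 19.5922 eV

λ = hc/E = 1239.84 eV·nm / 19.5922 eV
λ = 63.28 nm

This is the α-line of the Brackett series in O⁷⁺.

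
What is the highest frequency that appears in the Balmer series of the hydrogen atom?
8.22e+14 Hz

The series limit corresponds to the transition from n = ∞ to n = 2.
This is the highest energy (shortest wavelength) transition in the Balmer series.

E_∞ = 0 eV
E_2 = -13.6057 / 2² = -3.4014250 eV

Energy at series limit:
ΔE = E_∞ - E_2 = 0 - (-3.4014250) = 3.4014250 eV
E = 3.4014250 eV × (1.602177 × 10⁻¹⁹ J/eV) = 5.4497e-19 J
f = E/h = 5.4497e-19 J / (6.62607 × 10⁻³⁴ J·s) = 8.22e+14 Hz

This energy equals the ionization energy from the n = 2 state of hydrogen.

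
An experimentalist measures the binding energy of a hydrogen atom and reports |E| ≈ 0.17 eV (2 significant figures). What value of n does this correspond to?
n = 9

The exact energy levels follow E_n = -13.6057 eV / n².

The measured value (-0.17 eV) is reported to only 2 significant figures, so we must test candidate n values and see which one matches to that precision.

Candidate energies:
  n = 7:  E = -13.6057/7² = -0.27767 eV
  n = 8:  E = -13.6057/8² = -0.21259 eV
  n = 9:  E = -13.6057/9² = -0.16797 eV  ← matches
  n = 10:  E = -13.6057/10² = -0.13606 eV
  n = 11:  E = -13.6057/11² = -0.11244 eV

Checking against the measurement of -0.17 eV (2 sig figs), only n = 9 agrees:
E_9 = -0.16797 eV, which rounds to -0.17 eV ✓

Therefore n = 9.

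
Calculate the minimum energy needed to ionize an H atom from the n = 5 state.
0.54423 eV

The ionization energy is the energy needed to remove the electron completely (n → ∞).

For hydrogen, E_n = -13.6057 eV / n².

At n = 5: E_5 = -13.6057 / 5² = -0.54422800 eV
At n = ∞: E_∞ = 0 eV

Ionization energy = E_∞ - E_5 = 0 - (-0.54422800) = 0.54422800 eV
Ionization energy ≈ 0.54423 eV

This is also called the binding energy of the electron in state n = 5.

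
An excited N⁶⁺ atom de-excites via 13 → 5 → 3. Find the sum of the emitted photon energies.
70.131 eV

The energy levels of N⁶⁺ are E_n = -13.6057 × 7² / n² eV.

First transition (13 → 5):
ΔE₁ = |E_5 - E_13|
ΔE₁ = |-26.667172000 - (-3.944847929)| = 22.722324 eV

Second transition (5 → 3):
ΔE₂ = |E_3 - E_5|
ΔE₂ = |-74.075477778 - (-26.667172000)| = 47.408306 eV

Total energy released:
E_total = ΔE₁ + ΔE₂ = 22.722324 + 47.408306 = 70.131 eV

Note: This equals the direct transition 13 → 3: 70.131 eV ✓
Energy is conserved regardless of the path taken.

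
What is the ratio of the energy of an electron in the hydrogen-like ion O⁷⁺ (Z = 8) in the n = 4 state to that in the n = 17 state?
18.06250

Using E_n = -13.6057 Z² / n² eV with Z = 8:

E_4 = -13.6057 × 8² / 4² = -870.7648 / 16 = -54.42280000000 eV
E_17 = -13.6057 × 8² / 17² = -870.7648 / 289 = -3.01302698962 eV

The ratio is:
E_4/E_17 = (-54.42280000000) / (-3.01302698962)
E_4/E_17 = (-870.7648/16) / (-870.7648/289)
E_4/E_17 = 289/16
E_4/E_17 = 18.06250
(Note: the Z² factors cancel in the ratio.)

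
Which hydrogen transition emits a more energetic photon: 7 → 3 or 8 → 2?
8 → 2

Calculate the energy for each transition:

Transition 7 → 3:
ΔE₁ = |E_3 - E_7| = |-13.6057/3² - (-13.6057/7²)|
ΔE₁ = |-1.51174444444 - (-0.27766734694)| = 1.23407710 eV

Transition 8 → 2:
ΔE₂ = |E_2 - E_8| = |-13.6057/2² - (-13.6057/8²)|
ΔE₂ = |-3.40142500000 - (-0.21258906250)| = 3.18883594 eV

Since 3.18883594 eV > 1.23407710 eV, the transition 8 → 2 emits the more energetic photon.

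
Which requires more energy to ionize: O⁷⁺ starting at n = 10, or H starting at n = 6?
O⁷⁺ at n = 10 (E = -8.707648 eV)

Using E_n = -13.6057 Z² / n² eV:

O⁷⁺ (Z = 8) at n = 10:
E = -13.6057 × 8² / 10² = -13.6057 × 64 / 100 = -8.707648000 eV

H (Z = 1) at n = 6:
E = -13.6057 × 1² / 6² = -13.6057 × 1 / 36 = -0.377936111 eV

Since -8.707648000 eV < -0.377936111 eV,
O⁷⁺ at n = 10 is more tightly bound (requires more energy to ionize).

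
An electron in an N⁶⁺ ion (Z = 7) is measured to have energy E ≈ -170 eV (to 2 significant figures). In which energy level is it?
n = 2

The exact energy levels follow E_n = -13.6057 Z² / n² eV with Z = 7.

The measured value (-170 eV) is reported to only 2 significant figures, so we must test candidate n values and see which one matches to that precision.

Candidate energies:
  n = 1:  E = -13.6057 × 7² / 1² = -666.679300 eV
  n = 2:  E = -13.6057 × 7² / 2² = -166.669825 eV  ← matches
  n = 3:  E = -13.6057 × 7² / 3² = -74.075478 eV
  n = 4:  E = -13.6057 × 7² / 4² = -41.667456 eV

Checking against the measurement of -170 eV (2 sig figs), only n = 2 agrees:
E_2 = -166.669825 eV, which rounds to -170 eV ✓

Therefore n = 2.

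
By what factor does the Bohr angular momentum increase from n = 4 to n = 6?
1.50000

In the Bohr model, L_n = nℏ, so the ratio is purely the ratio of quantum numbers:

L_6/L_4 = 6ℏ / 4ℏ = 6/4 = 1.50000

The angular momentum scales linearly with n.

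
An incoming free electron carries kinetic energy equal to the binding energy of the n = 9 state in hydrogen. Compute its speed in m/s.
2.43e+05 m/s (or 0.08% of c)

The binding energy at n = 9 for hydrogen is:
E_9 = -13.6057/9² = -0.167972 eV
|E_9| = 0.167972 eV

Convert to Joules:
KE = 0.167972 eV × (1.602177 × 10⁻¹⁹ J/eV) = 2.6912e-20 J

Using KE = ½mv²:
v = √(2·KE/m_e)
v = √(2 × 2.6912e-20 J / 9.10938 × 10⁻³¹ kg)
v = 2.43e+05 m/s

This is approximately 0.08% the speed of light.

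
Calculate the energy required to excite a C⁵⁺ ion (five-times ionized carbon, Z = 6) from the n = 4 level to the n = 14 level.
28.11382 eV

The energy levels of a hydrogen-like atom are E_n = -13.6057 Z² eV / n².

Energy at n = 4: E_4 = -13.6057 × 6² / 4² = -30.61282500 eV
Energy at n = 14: E_14 = -13.6057 × 6² / 14² = -2.49900612 eV

The excitation energy is the difference:
ΔE = E_14 - E_4
ΔE = -2.49900612 - (-30.61282500)
ΔE = 28.11382 eV

Since this is positive, energy must be absorbed (photon absorption).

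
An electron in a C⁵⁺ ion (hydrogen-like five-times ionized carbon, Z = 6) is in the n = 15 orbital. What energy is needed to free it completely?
2.1769 eV

The ionization energy is the energy needed to remove the electron completely (n → ∞).

For a hydrogen-like ion with Z = 6, E_n = -13.6057 Z² / n² eV.

At n = 15: E_15 = -13.6057 × 6² / 15² = -2.1769120 eV
At n = ∞: E_∞ = 0 eV

Ionization energy = E_∞ - E_15 = 0 - (-2.1769120) = 2.1769120 eV
Ionization energy ≈ 2.1769 eV

This is also called the binding energy of the electron in state n = 15.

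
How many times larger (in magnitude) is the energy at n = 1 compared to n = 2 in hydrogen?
4.000

Using E_n = -13.6057 Z² / n² eV with Z = 1:

E_1 = -13.6057 / 1² = -13.6057 / 1 = -13.605700000 eV
E_2 = -13.6057 / 2² = -13.6057 / 4 = -3.401425000 eV

The ratio is:
E_1/E_2 = (-13.605700000) / (-3.401425000)
E_1/E_2 = (-13.6057/1) / (-13.6057/4)
E_1/E_2 = 4/1
E_1/E_2 = 4.000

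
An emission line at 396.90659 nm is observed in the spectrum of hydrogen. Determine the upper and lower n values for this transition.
n = 7 → n = 2

First, find the photon energy from the wavelength (hc = 1239.84 eV·nm):
E = hc/λ = 1239.84 eV·nm / 396.90659 nm = 3.1237577 eV

The energy levels of hydrogen satisfy E_n = -13.6057 / n² eV, so an emission n_i → n_f releases
ΔE = 13.6057 × (1/n_f² − 1/n_i²) eV.

Setting ΔE equal to the photon energy:
1/n_f² − 1/n_i² = 3.1237577 / 13.6057 = 0.22959184

Since 1/n_i² must be positive, we need 1/n_f² > 0.22959184, i.e. n_f ≤ 2. For each allowed n_f, solve n_i = (1/n_f² − 0.22959184)^(−1/2) and check whether it is a whole number:
  n_f = 1: 1/n_i² = 1.00000000 − 0.22959184 = 0.77040816 → n_i = 1.139  (not an integer) ✗
  n_f = 2: 1/n_i² = 0.25000000 − 0.22959184 = 0.02040816 → n_i = 7.000  → integer, n_i = 7 ✓

Only n_f = 2 gives an integer upper level, n_i = 7.

The transition is from n = 7 to n = 2 (emission).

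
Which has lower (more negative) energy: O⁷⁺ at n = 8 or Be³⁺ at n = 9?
O⁷⁺ at n = 8 (E = -13.6057 eV)

Using E_n = -13.6057 Z² / n² eV:

O⁷⁺ (Z = 8) at n = 8:
E = -13.6057 × 8² / 8² = -13.6057 × 64 / 64 = -13.6057000 eV

Be³⁺ (Z = 4) at n = 9:
E = -13.6057 × 4² / 9² = -13.6057 × 16 / 81 = -2.6875457 eV

Since -13.6057000 eV < -2.6875457 eV,
O⁷⁺ at n = 8 is more tightly bound (requires more energy to ionize).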